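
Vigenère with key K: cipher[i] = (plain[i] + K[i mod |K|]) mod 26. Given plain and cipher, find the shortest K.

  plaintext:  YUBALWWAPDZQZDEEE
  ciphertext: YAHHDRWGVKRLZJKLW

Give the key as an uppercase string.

  i= 0: Y-Y =  0 → A
  i= 1: A-U =  6 → G
  i= 2: H-B =  6 → G
  i= 3: H-A =  7 → H
  i= 4: D-L = 18 → S
  i= 5: R-W = 21 → V
  i= 6: W-W =  0 → A
  i= 7: G-A =  6 → G
  i= 8: V-P =  6 → G
  i= 9: K-D =  7 → H
  i=10: R-Z = 18 → S
  i=11: L-Q = 21 → V
  i=12: Z-Z =  0 → A
  i=13: J-D =  6 → G
  i=14: K-E =  6 → G
  i=15: L-E =  7 → H
  i=16: W-E = 18 → S
  shifts repeat with period 6: AGGHSV

AGGHSV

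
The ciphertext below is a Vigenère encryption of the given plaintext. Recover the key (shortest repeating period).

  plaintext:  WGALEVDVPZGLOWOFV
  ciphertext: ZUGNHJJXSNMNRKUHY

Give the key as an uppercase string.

  i= 0: Z-W =  3 → D
  i= 1: U-G = 14 → O
  i= 2: G-A =  6 → G
  i= 3: N-L =  2 → C
  i= 4: H-E =  3 → D
  i= 5: J-V = 14 → O
  i= 6: J-D =  6 → G
  i= 7: X-V =  2 → C
  i= 8: S-P =  3 → D
  i= 9: N-Z = 14 → O
  i=10: M-G =  6 → G
  i=11: N-L =  2 → C
  i=12: R-O =  3 → D
  i=13: K-W = 14 → O
  i=14: U-O =  6 → G
  i=15: H-F =  2 → C
  i=16: Y-V =  3 → D
  shifts repeat with period 4: DOGC

DOGC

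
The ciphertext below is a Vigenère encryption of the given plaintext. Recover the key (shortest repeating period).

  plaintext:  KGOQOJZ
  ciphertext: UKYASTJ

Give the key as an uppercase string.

KEK

  i= 0: U-K = 10 → K
  i= 1: K-G =  4 → E
  i= 2: Y-O = 10 → K
  i= 3: A-Q = 10 → K
  i= 4: S-O =  4 → E
  i= 5: T-J = 10 → K
  i= 6: J-Z = 10 → K
  shifts repeat with period 3: KEK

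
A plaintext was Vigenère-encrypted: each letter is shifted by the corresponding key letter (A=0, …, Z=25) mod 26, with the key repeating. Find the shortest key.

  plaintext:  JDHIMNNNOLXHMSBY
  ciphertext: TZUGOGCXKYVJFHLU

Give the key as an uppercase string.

  i= 0: T-J = 10 → K
  i= 1: Z-D = 22 → W
  i= 2: U-H = 13 → N
  i= 3: G-I = 24 → Y
  i= 4: O-M =  2 → C
  i= 5: G-N = 19 → T
  i= 6: C-N = 15 → P
  i= 7: X-N = 10 → K
  i= 8: K-O = 22 → W
  i= 9: Y-L = 13 → N
  i=10: V-X = 24 → Y
  i=11: J-H =  2 → C
  i=12: F-M = 19 → T
  i=13: H-S = 15 → P
  i=14: L-B = 10 → K
  i=15: U-Y = 22 → W
  shifts repeat with period 7: KWNYCTP

KWNYCTP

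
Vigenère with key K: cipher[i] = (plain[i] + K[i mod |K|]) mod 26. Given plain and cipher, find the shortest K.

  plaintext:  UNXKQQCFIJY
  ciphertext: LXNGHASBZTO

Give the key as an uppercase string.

RKQW

  i= 0: L-U = 17 → R
  i= 1: X-N = 10 → K
  i= 2: N-X = 16 → Q
  i= 3: G-K = 22 → W
  i= 4: H-Q = 17 → R
  i= 5: A-Q = 10 → K
  i= 6: S-C = 16 → Q
  i= 7: B-F = 22 → W
  i= 8: Z-I = 17 → R
  i= 9: T-J = 10 → K
  i=10: O-Y = 16 → Q
  shifts repeat with period 4: RKQW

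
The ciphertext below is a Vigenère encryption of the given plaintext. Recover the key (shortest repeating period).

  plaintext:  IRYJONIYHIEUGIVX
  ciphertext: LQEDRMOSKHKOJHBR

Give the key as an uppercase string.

  i= 0: L-I =  3 → D
  i= 1: Q-R = 25 → Z
  i= 2: E-Y =  6 → G
  i= 3: D-J = 20 → U
  i= 4: R-O =  3 → D
  i= 5: M-N = 25 → Z
  i= 6: O-I =  6 → G
  i= 7: S-Y = 20 → U
  i= 8: K-H =  3 → D
  i= 9: H-I = 25 → Z
  i=10: K-E =  6 → G
  i=11: O-U = 20 → U
  i=12: J-G =  3 → D
  i=13: H-I = 25 → Z
  i=14: B-V =  6 → G
  i=15: R-X = 20 → U
  shifts repeat with period 4: DZGU

DZGU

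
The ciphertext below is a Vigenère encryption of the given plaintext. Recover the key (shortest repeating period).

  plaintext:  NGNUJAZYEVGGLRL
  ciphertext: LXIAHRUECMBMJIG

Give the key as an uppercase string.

  i= 0: L-N = 24 → Y
  i= 1: X-G = 17 → R
  i= 2: I-N = 21 → V
  i= 3: A-U =  6 → G
  i= 4: H-J = 24 → Y
  i= 5: R-A = 17 → R
  i= 6: U-Z = 21 → V
  i= 7: E-Y =  6 → G
  i= 8: C-E = 24 → Y
  i= 9: M-V = 17 → R
  i=10: B-G = 21 → V
  i=11: M-G =  6 → G
  i=12: J-L = 24 → Y
  i=13: I-R = 17 → R
  i=14: G-L = 21 → V
  shifts repeat with period 4: YRVG

YRVG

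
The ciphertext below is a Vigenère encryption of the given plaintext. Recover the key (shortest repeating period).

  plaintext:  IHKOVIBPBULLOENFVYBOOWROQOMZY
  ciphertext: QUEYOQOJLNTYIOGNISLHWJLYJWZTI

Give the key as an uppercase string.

  i= 0: Q-I =  8 → I
  i= 1: U-H = 13 → N
  i= 2: E-K = 20 → U
  i= 3: Y-O = 10 → K
  i= 4: O-V = 19 → T
  i= 5: Q-I =  8 → I
  i= 6: O-B = 13 → N
  i= 7: J-P = 20 → U
  i= 8: L-B = 10 → K
  i= 9: N-U = 19 → T
  i=10: T-L =  8 → I
  i=11: Y-L = 13 → N
  i=12: I-O = 20 → U
  i=13: O-E = 10 → K
  i=14: G-N = 19 → T
  i=15: N-F =  8 → I
  i=16: I-V = 13 → N
  i=17: S-Y = 20 → U
  i=18: L-B = 10 → K
  i=19: H-O = 19 → T
  i=20: W-O =  8 → I
  i=21: J-W = 13 → N
  i=22: L-R = 20 → U
  i=23: Y-O = 10 → K
  i=24: J-Q = 19 → T
  i=25: W-O =  8 → I
  i=26: Z-M = 13 → N
  i=27: T-Z = 20 → U
  i=28: I-Y = 10 → K
  shifts repeat with period 5: INUKT

INUKT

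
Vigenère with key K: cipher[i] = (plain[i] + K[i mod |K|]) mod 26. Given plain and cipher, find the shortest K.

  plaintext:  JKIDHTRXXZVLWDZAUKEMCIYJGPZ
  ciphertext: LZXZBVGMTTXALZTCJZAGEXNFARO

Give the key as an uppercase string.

CPPWU

  i= 0: L-J =  2 → C
  i= 1: Z-K = 15 → P
  i= 2: X-I = 15 → P
  i= 3: Z-D = 22 → W
  i= 4: B-H = 20 → U
  i= 5: V-T =  2 → C
  i= 6: G-R = 15 → P
  i= 7: M-X = 15 → P
  i= 8: T-X = 22 → W
  i= 9: T-Z = 20 → U
  i=10: X-V =  2 → C
  i=11: A-L = 15 → P
  i=12: L-W = 15 → P
  i=13: Z-D = 22 → W
  i=14: T-Z = 20 → U
  i=15: C-A =  2 → C
  i=16: J-U = 15 → P
  i=17: Z-K = 15 → P
  i=18: A-E = 22 → W
  i=19: G-M = 20 → U
  i=20: E-C =  2 → C
  i=21: X-I = 15 → P
  i=22: N-Y = 15 → P
  i=23: F-J = 22 → W
  i=24: A-G = 20 → U
  i=25: R-P =  2 → C
  i=26: O-Z = 15 → P
  shifts repeat with period 5: CPPWU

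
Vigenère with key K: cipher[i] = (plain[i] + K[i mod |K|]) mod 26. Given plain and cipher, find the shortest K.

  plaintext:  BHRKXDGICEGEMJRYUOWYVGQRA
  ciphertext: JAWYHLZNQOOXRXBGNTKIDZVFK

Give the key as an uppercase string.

  i= 0: J-B =  8 → I
  i= 1: A-H = 19 → T
  i= 2: W-R =  5 → F
  i= 3: Y-K = 14 → O
  i= 4: H-X = 10 → K
  i= 5: L-D =  8 → I
  i= 6: Z-G = 19 → T
  i= 7: N-I =  5 → F
  i= 8: Q-C = 14 → O
  i= 9: O-E = 10 → K
  i=10: O-G =  8 → I
  i=11: X-E = 19 → T
  i=12: R-M =  5 → F
  i=13: X-J = 14 → O
  i=14: B-R = 10 → K
  i=15: G-Y =  8 → I
  i=16: N-U = 19 → T
  i=17: T-O =  5 → F
  i=18: K-W = 14 → O
  i=19: I-Y = 10 → K
  i=20: D-V =  8 → I
  i=21: Z-G = 19 → T
  i=22: V-Q =  5 → F
  i=23: F-R = 14 → O
  i=24: K-A = 10 → K
  shifts repeat with period 5: ITFOK

ITFOK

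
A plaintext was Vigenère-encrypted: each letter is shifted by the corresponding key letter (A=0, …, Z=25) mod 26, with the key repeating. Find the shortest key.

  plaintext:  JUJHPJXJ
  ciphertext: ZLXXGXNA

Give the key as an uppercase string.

  i= 0: Z-J = 16 → Q
  i= 1: L-U = 17 → R
  i= 2: X-J = 14 → O
  i= 3: X-H = 16 → Q
  i= 4: G-P = 17 → R
  i= 5: X-J = 14 → O
  i= 6: N-X = 16 → Q
  i= 7: A-J = 17 → R
  shifts repeat with period 3: QRO

QRO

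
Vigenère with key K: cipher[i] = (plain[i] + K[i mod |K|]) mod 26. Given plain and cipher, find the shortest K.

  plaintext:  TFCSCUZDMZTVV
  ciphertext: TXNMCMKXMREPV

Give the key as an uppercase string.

  i= 0: T-T =  0 → A
  i= 1: X-F = 18 → S
  i= 2: N-C = 11 → L
  i= 3: M-S = 20 → U
  i= 4: C-C =  0 → A
  i= 5: M-U = 18 → S
  i= 6: K-Z = 11 → L
  i= 7: X-D = 20 → U
  i= 8: M-M =  0 → A
  i= 9: R-Z = 18 → S
  i=10: E-T = 11 → L
  i=11: P-V = 20 → U
  i=12: V-V =  0 → A
  shifts repeat with period 4: ASLU

ASLU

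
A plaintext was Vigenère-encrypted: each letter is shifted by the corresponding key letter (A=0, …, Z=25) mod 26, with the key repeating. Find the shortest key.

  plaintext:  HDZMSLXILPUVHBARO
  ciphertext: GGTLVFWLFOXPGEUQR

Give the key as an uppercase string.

ZDU

  i= 0: G-H = 25 → Z
  i= 1: G-D =  3 → D
  i= 2: T-Z = 20 → U
  i= 3: L-M = 25 → Z
  i= 4: V-S =  3 → D
  i= 5: F-L = 20 → U
  i= 6: W-X = 25 → Z
  i= 7: L-I =  3 → D
  i= 8: F-L = 20 → U
  i= 9: O-P = 25 → Z
  i=10: X-U =  3 → D
  i=11: P-V = 20 → U
  i=12: G-H = 25 → Z
  i=13: E-B =  3 → D
  i=14: U-A = 20 → U
  i=15: Q-R = 25 → Z
  i=16: R-O =  3 → D
  shifts repeat with period 3: ZDU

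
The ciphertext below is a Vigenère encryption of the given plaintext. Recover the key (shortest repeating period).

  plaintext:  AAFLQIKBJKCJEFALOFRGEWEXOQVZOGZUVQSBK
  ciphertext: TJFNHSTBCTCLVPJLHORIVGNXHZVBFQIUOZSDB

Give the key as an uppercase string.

TJACRKJA

  i= 0: T-A = 19 → T
  i= 1: J-A =  9 → J
  i= 2: F-F =  0 → A
  i= 3: N-L =  2 → C
  i= 4: H-Q = 17 → R
  i= 5: S-I = 10 → K
  i= 6: T-K =  9 → J
  i= 7: B-B =  0 → A
  i= 8: C-J = 19 → T
  i= 9: T-K =  9 → J
  i=10: C-C =  0 → A
  i=11: L-J =  2 → C
  i=12: V-E = 17 → R
  i=13: P-F = 10 → K
  i=14: J-A =  9 → J
  i=15: L-L =  0 → A
  i=16: H-O = 19 → T
  i=17: O-F =  9 → J
  i=18: R-R =  0 → A
  i=19: I-G =  2 → C
  i=20: V-E = 17 → R
  i=21: G-W = 10 → K
  i=22: N-E =  9 → J
  i=23: X-X =  0 → A
  i=24: H-O = 19 → T
  i=25: Z-Q =  9 → J
  i=26: V-V =  0 → A
  i=27: B-Z =  2 → C
  i=28: F-O = 17 → R
  i=29: Q-G = 10 → K
  i=30: I-Z =  9 → J
  i=31: U-U =  0 → A
  i=32: O-V = 19 → T
  i=33: Z-Q =  9 → J
  i=34: S-S =  0 → A
  i=35: D-B =  2 → C
  i=36: B-K = 17 → R
  shifts repeat with period 8: TJACRKJA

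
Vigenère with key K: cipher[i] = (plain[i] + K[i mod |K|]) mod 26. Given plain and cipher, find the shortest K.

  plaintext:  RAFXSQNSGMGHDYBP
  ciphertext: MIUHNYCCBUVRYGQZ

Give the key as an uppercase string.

VIPK

  i= 0: M-R = 21 → V
  i= 1: I-A =  8 → I
  i= 2: U-F = 15 → P
  i= 3: H-X = 10 → K
  i= 4: N-S = 21 → V
  i= 5: Y-Q =  8 → I
  i= 6: C-N = 15 → P
  i= 7: C-S = 10 → K
  i= 8: B-G = 21 → V
  i= 9: U-M =  8 → I
  i=10: V-G = 15 → P
  i=11: R-H = 10 → K
  i=12: Y-D = 21 → V
  i=13: G-Y =  8 → I
  i=14: Q-B = 15 → P
  i=15: Z-P = 10 → K
  shifts repeat with period 4: VIPK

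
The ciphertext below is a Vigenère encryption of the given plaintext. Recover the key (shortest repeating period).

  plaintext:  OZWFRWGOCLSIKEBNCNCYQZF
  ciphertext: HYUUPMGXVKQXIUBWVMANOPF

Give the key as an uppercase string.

TZYPYQAJ

  i= 0: H-O = 19 → T
  i= 1: Y-Z = 25 → Z
  i= 2: U-W = 24 → Y
  i= 3: U-F = 15 → P
  i= 4: P-R = 24 → Y
  i= 5: M-W = 16 → Q
  i= 6: G-G =  0 → A
  i= 7: X-O =  9 → J
  i= 8: V-C = 19 → T
  i= 9: K-L = 25 → Z
  i=10: Q-S = 24 → Y
  i=11: X-I = 15 → P
  i=12: I-K = 24 → Y
  i=13: U-E = 16 → Q
  i=14: B-B =  0 → A
  i=15: W-N =  9 → J
  i=16: V-C = 19 → T
  i=17: M-N = 25 → Z
  i=18: A-C = 24 → Y
  i=19: N-Y = 15 → P
  i=20: O-Q = 24 → Y
  i=21: P-Z = 16 → Q
  i=22: F-F =  0 → A
  shifts repeat with period 8: TZYPYQAJ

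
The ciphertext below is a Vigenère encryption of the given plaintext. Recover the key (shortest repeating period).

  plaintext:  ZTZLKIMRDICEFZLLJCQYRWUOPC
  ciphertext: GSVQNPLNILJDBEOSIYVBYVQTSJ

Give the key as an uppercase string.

  i= 0: G-Z =  7 → H
  i= 1: S-T = 25 → Z
  i= 2: V-Z = 22 → W
  i= 3: Q-L =  5 → F
  i= 4: N-K =  3 → D
  i= 5: P-I =  7 → H
  i= 6: L-M = 25 → Z
  i= 7: N-R = 22 → W
  i= 8: I-D =  5 → F
  i= 9: L-I =  3 → D
  i=10: J-C =  7 → H
  i=11: D-E = 25 → Z
  i=12: B-F = 22 → W
  i=13: E-Z =  5 → F
  i=14: O-L =  3 → D
  i=15: S-L =  7 → H
  i=16: I-J = 25 → Z
  i=17: Y-C = 22 → W
  i=18: V-Q =  5 → F
  i=19: B-Y =  3 → D
  i=20: Y-R =  7 → H
  i=21: V-W = 25 → Z
  i=22: Q-U = 22 → W
  i=23: T-O =  5 → F
  i=24: S-P =  3 → D
  i=25: J-C =  7 → H
  shifts repeat with period 5: HZWFD

HZWFD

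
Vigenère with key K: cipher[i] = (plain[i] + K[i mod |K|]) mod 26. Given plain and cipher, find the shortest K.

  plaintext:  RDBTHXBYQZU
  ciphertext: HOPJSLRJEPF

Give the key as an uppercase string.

  i= 0: H-R = 16 → Q
  i= 1: O-D = 11 → L
  i= 2: P-B = 14 → O
  i= 3: J-T = 16 → Q
  i= 4: S-H = 11 → L
  i= 5: L-X = 14 → O
  i= 6: R-B = 16 → Q
  i= 7: J-Y = 11 → L
  i= 8: E-Q = 14 → O
  i= 9: P-Z = 16 → Q
  i=10: F-U = 11 → L
  shifts repeat with period 3: QLO

QLO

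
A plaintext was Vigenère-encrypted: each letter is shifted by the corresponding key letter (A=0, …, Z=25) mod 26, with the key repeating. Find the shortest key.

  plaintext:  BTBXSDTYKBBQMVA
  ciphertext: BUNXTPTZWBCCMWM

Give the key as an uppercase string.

  i= 0: B-B =  0 → A
  i= 1: U-T =  1 → B
  i= 2: N-B = 12 → M
  i= 3: X-X =  0 → A
  i= 4: T-S =  1 → B
  i= 5: P-D = 12 → M
  i= 6: T-T =  0 → A
  i= 7: Z-Y =  1 → B
  i= 8: W-K = 12 → M
  i= 9: B-B =  0 → A
  i=10: C-B =  1 → B
  i=11: C-Q = 12 → M
  i=12: M-M =  0 → A
  i=13: W-V =  1 → B
  i=14: M-A = 12 → M
  shifts repeat with period 3: ABM

ABM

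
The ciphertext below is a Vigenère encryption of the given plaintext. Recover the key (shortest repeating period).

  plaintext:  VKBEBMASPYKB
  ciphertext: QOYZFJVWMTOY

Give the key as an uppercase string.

VEX

  i= 0: Q-V = 21 → V
  i= 1: O-K =  4 → E
  i= 2: Y-B = 23 → X
  i= 3: Z-E = 21 → V
  i= 4: F-B =  4 → E
  i= 5: J-M = 23 → X
  i= 6: V-A = 21 → V
  i= 7: W-S =  4 → E
  i= 8: M-P = 23 → X
  i= 9: T-Y = 21 → V
  i=10: O-K =  4 → E
  i=11: Y-B = 23 → X
  shifts repeat with period 3: VEX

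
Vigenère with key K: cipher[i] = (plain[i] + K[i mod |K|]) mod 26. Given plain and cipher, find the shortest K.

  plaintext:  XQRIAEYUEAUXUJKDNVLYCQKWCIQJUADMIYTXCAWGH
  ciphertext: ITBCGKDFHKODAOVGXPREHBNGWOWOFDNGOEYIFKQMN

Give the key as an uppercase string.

  i= 0: I-X = 11 → L
  i= 1: T-Q =  3 → D
  i= 2: B-R = 10 → K
  i= 3: C-I = 20 → U
  i= 4: G-A =  6 → G
  i= 5: K-E =  6 → G
  i= 6: D-Y =  5 → F
  i= 7: F-U = 11 → L
  i= 8: H-E =  3 → D
  i= 9: K-A = 10 → K
  i=10: O-U = 20 → U
  i=11: D-X =  6 → G
  i=12: A-U =  6 → G
  i=13: O-J =  5 → F
  i=14: V-K = 11 → L
  i=15: G-D =  3 → D
  i=16: X-N = 10 → K
  i=17: P-V = 20 → U
  i=18: R-L =  6 → G
  i=19: E-Y =  6 → G
  i=20: H-C =  5 → F
  i=21: B-Q = 11 → L
  i=22: N-K =  3 → D
  i=23: G-W = 10 → K
  i=24: W-C = 20 → U
  i=25: O-I =  6 → G
  i=26: W-Q =  6 → G
  i=27: O-J =  5 → F
  i=28: F-U = 11 → L
  i=29: D-A =  3 → D
  i=30: N-D = 10 → K
  i=31: G-M = 20 → U
  i=32: O-I =  6 → G
  i=33: E-Y =  6 → G
  i=34: Y-T =  5 → F
  i=35: I-X = 11 → L
  i=36: F-C =  3 → D
  i=37: K-A = 10 → K
  i=38: Q-W = 20 → U
  i=39: M-G =  6 → G
  i=40: N-H =  6 → G
  shifts repeat with period 7: LDKUGGF

LDKUGGF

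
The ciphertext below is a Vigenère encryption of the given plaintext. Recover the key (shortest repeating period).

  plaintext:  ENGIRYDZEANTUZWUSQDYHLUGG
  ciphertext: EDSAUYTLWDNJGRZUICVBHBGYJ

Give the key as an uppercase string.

AQMSD

  i= 0: E-E =  0 → A
  i= 1: D-N = 16 → Q
  i= 2: S-G = 12 → M
  i= 3: A-I = 18 → S
  i= 4: U-R =  3 → D
  i= 5: Y-Y =  0 → A
  i= 6: T-D = 16 → Q
  i= 7: L-Z = 12 → M
  i= 8: W-E = 18 → S
  i= 9: D-A =  3 → D
  i=10: N-N =  0 → A
  i=11: J-T = 16 → Q
  i=12: G-U = 12 → M
  i=13: R-Z = 18 → S
  i=14: Z-W =  3 → D
  i=15: U-U =  0 → A
  i=16: I-S = 16 → Q
  i=17: C-Q = 12 → M
  i=18: V-D = 18 → S
  i=19: B-Y =  3 → D
  i=20: H-H =  0 → A
  i=21: B-L = 16 → Q
  i=22: G-U = 12 → M
  i=23: Y-G = 18 → S
  i=24: J-G =  3 → D
  shifts repeat with period 5: AQMSD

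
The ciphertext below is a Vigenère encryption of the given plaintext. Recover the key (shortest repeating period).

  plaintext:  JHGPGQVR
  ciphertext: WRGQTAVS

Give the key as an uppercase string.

  i= 0: W-J = 13 → N
  i= 1: R-H = 10 → K
  i= 2: G-G =  0 → A
  i= 3: Q-P =  1 → B
  i= 4: T-G = 13 → N
  i= 5: A-Q = 10 → K
  i= 6: V-V =  0 → A
  i= 7: S-R =  1 → B
  shifts repeat with period 4: NKAB

NKAB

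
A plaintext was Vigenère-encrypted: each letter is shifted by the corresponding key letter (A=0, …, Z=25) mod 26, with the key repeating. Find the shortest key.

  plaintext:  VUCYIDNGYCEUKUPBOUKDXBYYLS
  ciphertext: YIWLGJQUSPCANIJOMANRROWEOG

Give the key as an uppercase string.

DOUNYG

  i= 0: Y-V =  3 → D
  i= 1: I-U = 14 → O
  i= 2: W-C = 20 → U
  i= 3: L-Y = 13 → N
  i= 4: G-I = 24 → Y
  i= 5: J-D =  6 → G
  i= 6: Q-N =  3 → D
  i= 7: U-G = 14 → O
  i= 8: S-Y = 20 → U
  i= 9: P-C = 13 → N
  i=10: C-E = 24 → Y
  i=11: A-U =  6 → G
  i=12: N-K =  3 → D
  i=13: I-U = 14 → O
  i=14: J-P = 20 → U
  i=15: O-B = 13 → N
  i=16: M-O = 24 → Y
  i=17: A-U =  6 → G
  i=18: N-K =  3 → D
  i=19: R-D = 14 → O
  i=20: R-X = 20 → U
  i=21: O-B = 13 → N
  i=22: W-Y = 24 → Y
  i=23: E-Y =  6 → G
  i=24: O-L =  3 → D
  i=25: G-S = 14 → O
  shifts repeat with period 6: DOUNYG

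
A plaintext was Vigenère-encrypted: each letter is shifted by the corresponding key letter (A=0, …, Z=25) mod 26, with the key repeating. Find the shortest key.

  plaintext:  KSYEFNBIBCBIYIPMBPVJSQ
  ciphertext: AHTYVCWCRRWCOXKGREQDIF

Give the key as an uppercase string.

  i= 0: A-K = 16 → Q
  i= 1: H-S = 15 → P
  i= 2: T-Y = 21 → V
  i= 3: Y-E = 20 → U
  i= 4: V-F = 16 → Q
  i= 5: C-N = 15 → P
  i= 6: W-B = 21 → V
  i= 7: C-I = 20 → U
  i= 8: R-B = 16 → Q
  i= 9: R-C = 15 → P
  i=10: W-B = 21 → V
  i=11: C-I = 20 → U
  i=12: O-Y = 16 → Q
  i=13: X-I = 15 → P
  i=14: K-P = 21 → V
  i=15: G-M = 20 → U
  i=16: R-B = 16 → Q
  i=17: E-P = 15 → P
  i=18: Q-V = 21 → V
  i=19: D-J = 20 → U
  i=20: I-S = 16 → Q
  i=21: F-Q = 15 → P
  shifts repeat with period 4: QPVU

QPVU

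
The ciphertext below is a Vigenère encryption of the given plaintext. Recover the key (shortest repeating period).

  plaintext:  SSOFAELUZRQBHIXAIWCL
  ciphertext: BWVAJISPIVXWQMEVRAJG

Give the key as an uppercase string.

  i= 0: B-S =  9 → J
  i= 1: W-S =  4 → E
  i= 2: V-O =  7 → H
  i= 3: A-F = 21 → V
  i= 4: J-A =  9 → J
  i= 5: I-E =  4 → E
  i= 6: S-L =  7 → H
  i= 7: P-U = 21 → V
  i= 8: I-Z =  9 → J
  i= 9: V-R =  4 → E
  i=10: X-Q =  7 → H
  i=11: W-B = 21 → V
  i=12: Q-H =  9 → J
  i=13: M-I =  4 → E
  i=14: E-X =  7 → H
  i=15: V-A = 21 → V
  i=16: R-I =  9 → J
  i=17: A-W =  4 → E
  i=18: J-C =  7 → H
  i=19: G-L = 21 → V
  shifts repeat with period 4: JEHV

JEHV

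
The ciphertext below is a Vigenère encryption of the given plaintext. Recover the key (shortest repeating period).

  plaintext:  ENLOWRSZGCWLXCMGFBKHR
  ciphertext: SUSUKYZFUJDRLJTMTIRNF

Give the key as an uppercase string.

  i= 0: S-E = 14 → O
  i= 1: U-N =  7 → H
  i= 2: S-L =  7 → H
  i= 3: U-O =  6 → G
  i= 4: K-W = 14 → O
  i= 5: Y-R =  7 → H
  i= 6: Z-S =  7 → H
  i= 7: F-Z =  6 → G
  i= 8: U-G = 14 → O
  i= 9: J-C =  7 → H
  i=10: D-W =  7 → H
  i=11: R-L =  6 → G
  i=12: L-X = 14 → O
  i=13: J-C =  7 → H
  i=14: T-M =  7 → H
  i=15: M-G =  6 → G
  i=16: T-F = 14 → O
  i=17: I-B =  7 → H
  i=18: R-K =  7 → H
  i=19: N-H =  6 → G
  i=20: F-R = 14 → O
  shifts repeat with period 4: OHHG

OHHG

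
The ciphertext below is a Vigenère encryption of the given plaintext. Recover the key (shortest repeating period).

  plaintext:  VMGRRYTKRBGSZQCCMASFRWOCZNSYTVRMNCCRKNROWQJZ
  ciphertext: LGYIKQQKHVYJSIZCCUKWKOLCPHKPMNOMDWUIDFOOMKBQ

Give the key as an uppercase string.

  i= 0: L-V = 16 → Q
  i= 1: G-M = 20 → U
  i= 2: Y-G = 18 → S
  i= 3: I-R = 17 → R
  i= 4: K-R = 19 → T
  i= 5: Q-Y = 18 → S
  i= 6: Q-T = 23 → X
  i= 7: K-K =  0 → A
  i= 8: H-R = 16 → Q
  i= 9: V-B = 20 → U
  i=10: Y-G = 18 → S
  i=11: J-S = 17 → R
  i=12: S-Z = 19 → T
  i=13: I-Q = 18 → S
  i=14: Z-C = 23 → X
  i=15: C-C =  0 → A
  i=16: C-M = 16 → Q
  i=17: U-A = 20 → U
  i=18: K-S = 18 → S
  i=19: W-F = 17 → R
  i=20: K-R = 19 → T
  i=21: O-W = 18 → S
  i=22: L-O = 23 → X
  i=23: C-C =  0 → A
  i=24: P-Z = 16 → Q
  i=25: H-N = 20 → U
  i=26: K-S = 18 → S
  i=27: P-Y = 17 → R
  i=28: M-T = 19 → T
  i=29: N-V = 18 → S
  i=30: O-R = 23 → X
  i=31: M-M =  0 → A
  i=32: D-N = 16 → Q
  i=33: W-C = 20 → U
  i=34: U-C = 18 → S
  i=35: I-R = 17 → R
  i=36: D-K = 19 → T
  i=37: F-N = 18 → S
  i=38: O-R = 23 → X
  i=39: O-O =  0 → A
  i=40: M-W = 16 → Q
  i=41: K-Q = 20 → U
  i=42: B-J = 18 → S
  i=43: Q-Z = 17 → R
  shifts repeat with period 8: QUSRTSXA

QUSRTSXA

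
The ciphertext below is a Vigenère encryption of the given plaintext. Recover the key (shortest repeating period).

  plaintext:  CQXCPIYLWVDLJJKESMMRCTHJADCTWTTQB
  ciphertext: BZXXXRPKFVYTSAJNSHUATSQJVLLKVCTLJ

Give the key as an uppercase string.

ZJAVIJR

  i= 0: B-C = 25 → Z
  i= 1: Z-Q =  9 → J
  i= 2: X-X =  0 → A
  i= 3: X-C = 21 → V
  i= 4: X-P =  8 → I
  i= 5: R-I =  9 → J
  i= 6: P-Y = 17 → R
  i= 7: K-L = 25 → Z
  i= 8: F-W =  9 → J
  i= 9: V-V =  0 → A
  i=10: Y-D = 21 → V
  i=11: T-L =  8 → I
  i=12: S-J =  9 → J
  i=13: A-J = 17 → R
  i=14: J-K = 25 → Z
  i=15: N-E =  9 → J
  i=16: S-S =  0 → A
  i=17: H-M = 21 → V
  i=18: U-M =  8 → I
  i=19: A-R =  9 → J
  i=20: T-C = 17 → R
  i=21: S-T = 25 → Z
  i=22: Q-H =  9 → J
  i=23: J-J =  0 → A
  i=24: V-A = 21 → V
  i=25: L-D =  8 → I
  i=26: L-C =  9 → J
  i=27: K-T = 17 → R
  i=28: V-W = 25 → Z
  i=29: C-T =  9 → J
  i=30: T-T =  0 → A
  i=31: L-Q = 21 → V
  i=32: J-B =  8 → I
  shifts repeat with period 7: ZJAVIJR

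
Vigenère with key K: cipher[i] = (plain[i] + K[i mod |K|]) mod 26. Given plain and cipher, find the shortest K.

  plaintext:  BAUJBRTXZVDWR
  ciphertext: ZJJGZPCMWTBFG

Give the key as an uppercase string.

  i= 0: Z-B = 24 → Y
  i= 1: J-A =  9 → J
  i= 2: J-U = 15 → P
  i= 3: G-J = 23 → X
  i= 4: Z-B = 24 → Y
  i= 5: P-R = 24 → Y
  i= 6: C-T =  9 → J
  i= 7: M-X = 15 → P
  i= 8: W-Z = 23 → X
  i= 9: T-V = 24 → Y
  i=10: B-D = 24 → Y
  i=11: F-W =  9 → J
  i=12: G-R = 15 → P
  shifts repeat with period 5: YJPXY

YJPXY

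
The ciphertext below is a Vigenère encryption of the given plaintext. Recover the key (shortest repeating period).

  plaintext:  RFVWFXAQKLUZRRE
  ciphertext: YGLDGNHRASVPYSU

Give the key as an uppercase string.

  i= 0: Y-R =  7 → H
  i= 1: G-F =  1 → B
  i= 2: L-V = 16 → Q
  i= 3: D-W =  7 → H
  i= 4: G-F =  1 → B
  i= 5: N-X = 16 → Q
  i= 6: H-A =  7 → H
  i= 7: R-Q =  1 → B
  i= 8: A-K = 16 → Q
  i= 9: S-L =  7 → H
  i=10: V-U =  1 → B
  i=11: P-Z = 16 → Q
  i=12: Y-R =  7 → H
  i=13: S-R =  1 → B
  i=14: U-E = 16 → Q
  shifts repeat with period 3: HBQ

HBQ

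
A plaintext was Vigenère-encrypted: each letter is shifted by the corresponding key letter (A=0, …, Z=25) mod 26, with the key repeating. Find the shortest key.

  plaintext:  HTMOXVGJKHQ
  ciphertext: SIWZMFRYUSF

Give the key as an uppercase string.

  i= 0: S-H = 11 → L
  i= 1: I-T = 15 → P
  i= 2: W-M = 10 → K
  i= 3: Z-O = 11 → L
  i= 4: M-X = 15 → P
  i= 5: F-V = 10 → K
  i= 6: R-G = 11 → L
  i= 7: Y-J = 15 → P
  i= 8: U-K = 10 → K
  i= 9: S-H = 11 → L
  i=10: F-Q = 15 → P
  shifts repeat with period 3: LPK

LPK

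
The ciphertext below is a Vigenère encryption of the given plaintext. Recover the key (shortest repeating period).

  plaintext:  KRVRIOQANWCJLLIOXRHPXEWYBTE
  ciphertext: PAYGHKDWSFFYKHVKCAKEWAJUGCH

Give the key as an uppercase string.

FJDPZWNW

  i= 0: P-K =  5 → F
  i= 1: A-R =  9 → J
  i= 2: Y-V =  3 → D
  i= 3: G-R = 15 → P
  i= 4: H-I = 25 → Z
  i= 5: K-O = 22 → W
  i= 6: D-Q = 13 → N
  i= 7: W-A = 22 → W
  i= 8: S-N =  5 → F
  i= 9: F-W =  9 → J
  i=10: F-C =  3 → D
  i=11: Y-J = 15 → P
  i=12: K-L = 25 → Z
  i=13: H-L = 22 → W
  i=14: V-I = 13 → N
  i=15: K-O = 22 → W
  i=16: C-X =  5 → F
  i=17: A-R =  9 → J
  i=18: K-H =  3 → D
  i=19: E-P = 15 → P
  i=20: W-X = 25 → Z
  i=21: A-E = 22 → W
  i=22: J-W = 13 → N
  i=23: U-Y = 22 → W
  i=24: G-B =  5 → F
  i=25: C-T =  9 → J
  i=26: H-E =  3 → D
  shifts repeat with period 8: FJDPZWNW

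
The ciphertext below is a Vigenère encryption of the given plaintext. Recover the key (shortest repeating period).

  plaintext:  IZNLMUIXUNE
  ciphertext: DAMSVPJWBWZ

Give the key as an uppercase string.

  i= 0: D-I = 21 → V
  i= 1: A-Z =  1 → B
  i= 2: M-N = 25 → Z
  i= 3: S-L =  7 → H
  i= 4: V-M =  9 → J
  i= 5: P-U = 21 → V
  i= 6: J-I =  1 → B
  i= 7: W-X = 25 → Z
  i= 8: B-U =  7 → H
  i= 9: W-N =  9 → J
  i=10: Z-E = 21 → V
  shifts repeat with period 5: VBZHJ

VBZHJ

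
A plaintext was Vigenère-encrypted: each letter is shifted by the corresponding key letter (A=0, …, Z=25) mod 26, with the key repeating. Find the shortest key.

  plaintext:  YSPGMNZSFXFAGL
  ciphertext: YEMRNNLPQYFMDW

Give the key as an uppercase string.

AMXLB

  i= 0: Y-Y =  0 → A
  i= 1: E-S = 12 → M
  i= 2: M-P = 23 → X
  i= 3: R-G = 11 → L
  i= 4: N-M =  1 → B
  i= 5: N-N =  0 → A
  i= 6: L-Z = 12 → M
  i= 7: P-S = 23 → X
  i= 8: Q-F = 11 → L
  i= 9: Y-X =  1 → B
  i=10: F-F =  0 → A
  i=11: M-A = 12 → M
  i=12: D-G = 23 → X
  i=13: W-L = 11 → L
  shifts repeat with period 5: AMXLB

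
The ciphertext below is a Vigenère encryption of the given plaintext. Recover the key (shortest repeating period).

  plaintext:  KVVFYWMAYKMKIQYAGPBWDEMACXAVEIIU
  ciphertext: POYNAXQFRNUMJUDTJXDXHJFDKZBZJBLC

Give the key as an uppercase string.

FTDICBE

  i= 0: P-K =  5 → F
  i= 1: O-V = 19 → T
  i= 2: Y-V =  3 → D
  i= 3: N-F =  8 → I
  i= 4: A-Y =  2 → C
  i= 5: X-W =  1 → B
  i= 6: Q-M =  4 → E
  i= 7: F-A =  5 → F
  i= 8: R-Y = 19 → T
  i= 9: N-K =  3 → D
  i=10: U-M =  8 → I
  i=11: M-K =  2 → C
  i=12: J-I =  1 → B
  i=13: U-Q =  4 → E
  i=14: D-Y =  5 → F
  i=15: T-A = 19 → T
  i=16: J-G =  3 → D
  i=17: X-P =  8 → I
  i=18: D-B =  2 → C
  i=19: X-W =  1 → B
  i=20: H-D =  4 → E
  i=21: J-E =  5 → F
  i=22: F-M = 19 → T
  i=23: D-A =  3 → D
  i=24: K-C =  8 → I
  i=25: Z-X =  2 → C
  i=26: B-A =  1 → B
  i=27: Z-V =  4 → E
  i=28: J-E =  5 → F
  i=29: B-I = 19 → T
  i=30: L-I =  3 → D
  i=31: C-U =  8 → I
  shifts repeat with period 7: FTDICBE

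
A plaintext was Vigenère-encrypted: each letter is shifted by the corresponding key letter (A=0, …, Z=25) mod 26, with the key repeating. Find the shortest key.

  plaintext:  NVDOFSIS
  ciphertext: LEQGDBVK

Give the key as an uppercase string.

YJNS

  i= 0: L-N = 24 → Y
  i= 1: E-V =  9 → J
  i= 2: Q-D = 13 → N
  i= 3: G-O = 18 → S
  i= 4: D-F = 24 → Y
  i= 5: B-S =  9 → J
  i= 6: V-I = 13 → N
  i= 7: K-S = 18 → S
  shifts repeat with period 4: YJNS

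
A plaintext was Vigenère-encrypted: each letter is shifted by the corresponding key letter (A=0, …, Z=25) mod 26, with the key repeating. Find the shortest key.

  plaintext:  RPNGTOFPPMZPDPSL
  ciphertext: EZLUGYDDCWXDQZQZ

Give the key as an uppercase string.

NKYO

  i= 0: E-R = 13 → N
  i= 1: Z-P = 10 → K
  i= 2: L-N = 24 → Y
  i= 3: U-G = 14 → O
  i= 4: G-T = 13 → N
  i= 5: Y-O = 10 → K
  i= 6: D-F = 24 → Y
  i= 7: D-P = 14 → O
  i= 8: C-P = 13 → N
  i= 9: W-M = 10 → K
  i=10: X-Z = 24 → Y
  i=11: D-P = 14 → O
  i=12: Q-D = 13 → N
  i=13: Z-P = 10 → K
  i=14: Q-S = 24 → Y
  i=15: Z-L = 14 → O
  shifts repeat with period 4: NKYO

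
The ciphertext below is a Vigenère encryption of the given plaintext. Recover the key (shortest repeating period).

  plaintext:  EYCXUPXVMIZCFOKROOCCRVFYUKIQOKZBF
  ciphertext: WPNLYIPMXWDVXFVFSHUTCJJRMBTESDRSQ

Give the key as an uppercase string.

  i= 0: W-E = 18 → S
  i= 1: P-Y = 17 → R
  i= 2: N-C = 11 → L
  i= 3: L-X = 14 → O
  i= 4: Y-U =  4 → E
  i= 5: I-P = 19 → T
  i= 6: P-X = 18 → S
  i= 7: M-V = 17 → R
  i= 8: X-M = 11 → L
  i= 9: W-I = 14 → O
  i=10: D-Z =  4 → E
  i=11: V-C = 19 → T
  i=12: X-F = 18 → S
  i=13: F-O = 17 → R
  i=14: V-K = 11 → L
  i=15: F-R = 14 → O
  i=16: S-O =  4 → E
  i=17: H-O = 19 → T
  i=18: U-C = 18 → S
  i=19: T-C = 17 → R
  i=20: C-R = 11 → L
  i=21: J-V = 14 → O
  i=22: J-F =  4 → E
  i=23: R-Y = 19 → T
  i=24: M-U = 18 → S
  i=25: B-K = 17 → R
  i=26: T-I = 11 → L
  i=27: E-Q = 14 → O
  i=28: S-O =  4 → E
  i=29: D-K = 19 → T
  i=30: R-Z = 18 → S
  i=31: S-B = 17 → R
  i=32: Q-F = 11 → L
  shifts repeat with period 6: SRLOET

SRLOET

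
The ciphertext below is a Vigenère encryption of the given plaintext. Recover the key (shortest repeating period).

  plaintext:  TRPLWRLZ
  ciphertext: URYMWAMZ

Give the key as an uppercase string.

  i= 0: U-T =  1 → B
  i= 1: R-R =  0 → A
  i= 2: Y-P =  9 → J
  i= 3: M-L =  1 → B
  i= 4: W-W =  0 → A
  i= 5: A-R =  9 → J
  i= 6: M-L =  1 → B
  i= 7: Z-Z =  0 → A
  shifts repeat with period 3: BAJ

BAJ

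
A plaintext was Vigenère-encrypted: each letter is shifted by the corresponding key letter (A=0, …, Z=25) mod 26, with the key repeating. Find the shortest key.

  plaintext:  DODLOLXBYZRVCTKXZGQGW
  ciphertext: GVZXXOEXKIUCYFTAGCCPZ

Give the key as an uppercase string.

DHWMJ

  i= 0: G-D =  3 → D
  i= 1: V-O =  7 → H
  i= 2: Z-D = 22 → W
  i= 3: X-L = 12 → M
  i= 4: X-O =  9 → J
  i= 5: O-L =  3 → D
  i= 6: E-X =  7 → H
  i= 7: X-B = 22 → W
  i= 8: K-Y = 12 → M
  i= 9: I-Z =  9 → J
  i=10: U-R =  3 → D
  i=11: C-V =  7 → H
  i=12: Y-C = 22 → W
  i=13: F-T = 12 → M
  i=14: T-K =  9 → J
  i=15: A-X =  3 → D
  i=16: G-Z =  7 → H
  i=17: C-G = 22 → W
  i=18: C-Q = 12 → M
  i=19: P-G =  9 → J
  i=20: Z-W =  3 → D
  shifts repeat with period 5: DHWMJ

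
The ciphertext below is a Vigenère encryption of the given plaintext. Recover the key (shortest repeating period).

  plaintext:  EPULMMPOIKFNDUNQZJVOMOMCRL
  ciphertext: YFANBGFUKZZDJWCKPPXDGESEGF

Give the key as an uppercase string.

  i= 0: Y-E = 20 → U
  i= 1: F-P = 16 → Q
  i= 2: A-U =  6 → G
  i= 3: N-L =  2 → C
  i= 4: B-M = 15 → P
  i= 5: G-M = 20 → U
  i= 6: F-P = 16 → Q
  i= 7: U-O =  6 → G
  i= 8: K-I =  2 → C
  i= 9: Z-K = 15 → P
  i=10: Z-F = 20 → U
  i=11: D-N = 16 → Q
  i=12: J-D =  6 → G
  i=13: W-U =  2 → C
  i=14: C-N = 15 → P
  i=15: K-Q = 20 → U
  i=16: P-Z = 16 → Q
  i=17: P-J =  6 → G
  i=18: X-V =  2 → C
  i=19: D-O = 15 → P
  i=20: G-M = 20 → U
  i=21: E-O = 16 → Q
  i=22: S-M =  6 → G
  i=23: E-C =  2 → C
  i=24: G-R = 15 → P
  i=25: F-L = 20 → U
  shifts repeat with period 5: UQGCP

UQGCP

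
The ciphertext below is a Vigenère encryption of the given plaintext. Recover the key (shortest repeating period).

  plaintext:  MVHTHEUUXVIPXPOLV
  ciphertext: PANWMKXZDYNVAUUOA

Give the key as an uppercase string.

  i= 0: P-M =  3 → D
  i= 1: A-V =  5 → F
  i= 2: N-H =  6 → G
  i= 3: W-T =  3 → D
  i= 4: M-H =  5 → F
  i= 5: K-E =  6 → G
  i= 6: X-U =  3 → D
  i= 7: Z-U =  5 → F
  i= 8: D-X =  6 → G
  i= 9: Y-V =  3 → D
  i=10: N-I =  5 → F
  i=11: V-P =  6 → G
  i=12: A-X =  3 → D
  i=13: U-P =  5 → F
  i=14: U-O =  6 → G
  i=15: O-L =  3 → D
  i=16: A-V =  5 → F
  shifts repeat with period 3: DFG

DFG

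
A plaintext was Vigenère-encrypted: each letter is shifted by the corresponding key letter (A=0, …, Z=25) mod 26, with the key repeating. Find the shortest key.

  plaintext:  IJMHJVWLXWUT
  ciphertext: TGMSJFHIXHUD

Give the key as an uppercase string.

LXALAK

  i= 0: T-I = 11 → L
  i= 1: G-J = 23 → X
  i= 2: M-M =  0 → A
  i= 3: S-H = 11 → L
  i= 4: J-J =  0 → A
  i= 5: F-V = 10 → K
  i= 6: H-W = 11 → L
  i= 7: I-L = 23 → X
  i= 8: X-X =  0 → A
  i= 9: H-W = 11 → L
  i=10: U-U =  0 → A
  i=11: D-T = 10 → K
  shifts repeat with period 6: LXALAK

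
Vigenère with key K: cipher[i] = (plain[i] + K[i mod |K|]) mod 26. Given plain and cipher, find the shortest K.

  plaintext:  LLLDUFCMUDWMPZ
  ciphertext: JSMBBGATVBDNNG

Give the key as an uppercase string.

  i= 0: J-L = 24 → Y
  i= 1: S-L =  7 → H
  i= 2: M-L =  1 → B
  i= 3: B-D = 24 → Y
  i= 4: B-U =  7 → H
  i= 5: G-F =  1 → B
  i= 6: A-C = 24 → Y
  i= 7: T-M =  7 → H
  i= 8: V-U =  1 → B
  i= 9: B-D = 24 → Y
  i=10: D-W =  7 → H
  i=11: N-M =  1 → B
  i=12: N-P = 24 → Y
  i=13: G-Z =  7 → H
  shifts repeat with period 3: YHB

YHB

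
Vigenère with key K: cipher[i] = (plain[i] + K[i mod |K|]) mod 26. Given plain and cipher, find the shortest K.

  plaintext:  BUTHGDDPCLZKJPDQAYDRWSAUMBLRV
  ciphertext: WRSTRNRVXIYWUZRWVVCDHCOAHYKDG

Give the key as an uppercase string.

VXZMLKOG

  i= 0: W-B = 21 → V
  i= 1: R-U = 23 → X
  i= 2: S-T = 25 → Z
  i= 3: T-H = 12 → M
  i= 4: R-G = 11 → L
  i= 5: N-D = 10 → K
  i= 6: R-D = 14 → O
  i= 7: V-P =  6 → G
  i= 8: X-C = 21 → V
  i= 9: I-L = 23 → X
  i=10: Y-Z = 25 → Z
  i=11: W-K = 12 → M
  i=12: U-J = 11 → L
  i=13: Z-P = 10 → K
  i=14: R-D = 14 → O
  i=15: W-Q =  6 → G
  i=16: V-A = 21 → V
  i=17: V-Y = 23 → X
  i=18: C-D = 25 → Z
  i=19: D-R = 12 → M
  i=20: H-W = 11 → L
  i=21: C-S = 10 → K
  i=22: O-A = 14 → O
  i=23: A-U =  6 → G
  i=24: H-M = 21 → V
  i=25: Y-B = 23 → X
  i=26: K-L = 25 → Z
  i=27: D-R = 12 → M
  i=28: G-V = 11 → L
  shifts repeat with period 8: VXZMLKOG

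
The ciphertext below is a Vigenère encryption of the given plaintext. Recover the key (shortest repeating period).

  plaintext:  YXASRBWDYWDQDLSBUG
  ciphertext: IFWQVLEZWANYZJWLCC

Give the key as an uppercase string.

  i= 0: I-Y = 10 → K
  i= 1: F-X =  8 → I
  i= 2: W-A = 22 → W
  i= 3: Q-S = 24 → Y
  i= 4: V-R =  4 → E
  i= 5: L-B = 10 → K
  i= 6: E-W =  8 → I
  i= 7: Z-D = 22 → W
  i= 8: W-Y = 24 → Y
  i= 9: A-W =  4 → E
  i=10: N-D = 10 → K
  i=11: Y-Q =  8 → I
  i=12: Z-D = 22 → W
  i=13: J-L = 24 → Y
  i=14: W-S =  4 → E
  i=15: L-B = 10 → K
  i=16: C-U =  8 → I
  i=17: C-G = 22 → W
  shifts repeat with period 5: KIWYE

KIWYE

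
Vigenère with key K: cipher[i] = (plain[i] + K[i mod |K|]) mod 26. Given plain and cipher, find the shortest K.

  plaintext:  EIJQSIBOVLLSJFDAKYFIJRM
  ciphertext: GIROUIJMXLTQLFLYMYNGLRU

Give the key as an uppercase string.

  i= 0: G-E =  2 → C
  i= 1: I-I =  0 → A
  i= 2: R-J =  8 → I
  i= 3: O-Q = 24 → Y
  i= 4: U-S =  2 → C
  i= 5: I-I =  0 → A
  i= 6: J-B =  8 → I
  i= 7: M-O = 24 → Y
  i= 8: X-V =  2 → C
  i= 9: L-L =  0 → A
  i=10: T-L =  8 → I
  i=11: Q-S = 24 → Y
  i=12: L-J =  2 → C
  i=13: F-F =  0 → A
  i=14: L-D =  8 → I
  i=15: Y-A = 24 → Y
  i=16: M-K =  2 → C
  i=17: Y-Y =  0 → A
  i=18: N-F =  8 → I
  i=19: G-I = 24 → Y
  i=20: L-J =  2 → C
  i=21: R-R =  0 → A
  i=22: U-M =  8 → I
  shifts repeat with period 4: CAIY

CAIY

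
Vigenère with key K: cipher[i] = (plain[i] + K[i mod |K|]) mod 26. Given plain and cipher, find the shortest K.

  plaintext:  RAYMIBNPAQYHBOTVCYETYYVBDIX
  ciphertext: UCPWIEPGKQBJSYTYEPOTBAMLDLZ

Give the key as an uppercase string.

  i= 0: U-R =  3 → D
  i= 1: C-A =  2 → C
  i= 2: P-Y = 17 → R
  i= 3: W-M = 10 → K
  i= 4: I-I =  0 → A
  i= 5: E-B =  3 → D
  i= 6: P-N =  2 → C
  i= 7: G-P = 17 → R
  i= 8: K-A = 10 → K
  i= 9: Q-Q =  0 → A
  i=10: B-Y =  3 → D
  i=11: J-H =  2 → C
  i=12: S-B = 17 → R
  i=13: Y-O = 10 → K
  i=14: T-T =  0 → A
  i=15: Y-V =  3 → D
  i=16: E-C =  2 → C
  i=17: P-Y = 17 → R
  i=18: O-E = 10 → K
  i=19: T-T =  0 → A
  i=20: B-Y =  3 → D
  i=21: A-Y =  2 → C
  i=22: M-V = 17 → R
  i=23: L-B = 10 → K
  i=24: D-D =  0 → A
  i=25: L-I =  3 → D
  i=26: Z-X =  2 → C
  shifts repeat with period 5: DCRKA

DCRKA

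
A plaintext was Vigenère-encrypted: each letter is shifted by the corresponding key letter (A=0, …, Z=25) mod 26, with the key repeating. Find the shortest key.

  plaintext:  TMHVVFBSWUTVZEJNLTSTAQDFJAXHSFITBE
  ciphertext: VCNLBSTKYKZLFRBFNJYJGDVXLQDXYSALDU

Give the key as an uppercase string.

  i= 0: V-T =  2 → C
  i= 1: C-M = 16 → Q
  i= 2: N-H =  6 → G
  i= 3: L-V = 16 → Q
  i= 4: B-V =  6 → G
  i= 5: S-F = 13 → N
  i= 6: T-B = 18 → S
  i= 7: K-S = 18 → S
  i= 8: Y-W =  2 → C
  i= 9: K-U = 16 → Q
  i=10: Z-T =  6 → G
  i=11: L-V = 16 → Q
  i=12: F-Z =  6 → G
  i=13: R-E = 13 → N
  i=14: B-J = 18 → S
  i=15: F-N = 18 → S
  i=16: N-L =  2 → C
  i=17: J-T = 16 → Q
  i=18: Y-S =  6 → G
  i=19: J-T = 16 → Q
  i=20: G-A =  6 → G
  i=21: D-Q = 13 → N
  i=22: V-D = 18 → S
  i=23: X-F = 18 → S
  i=24: L-J =  2 → C
  i=25: Q-A = 16 → Q
  i=26: D-X =  6 → G
  i=27: X-H = 16 → Q
  i=28: Y-S =  6 → G
  i=29: S-F = 13 → N
  i=30: A-I = 18 → S
  i=31: L-T = 18 → S
  i=32: D-B =  2 → C
  i=33: U-E = 16 → Q
  shifts repeat with period 8: CQGQGNSS

CQGQGNSS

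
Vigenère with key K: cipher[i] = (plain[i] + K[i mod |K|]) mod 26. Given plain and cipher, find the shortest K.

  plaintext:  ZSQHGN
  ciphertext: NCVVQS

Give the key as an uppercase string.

OKF

  i= 0: N-Z = 14 → O
  i= 1: C-S = 10 → K
  i= 2: V-Q =  5 → F
  i= 3: V-H = 14 → O
  i= 4: Q-G = 10 → K
  i= 5: S-N =  5 → F
  shifts repeat with period 3: OKF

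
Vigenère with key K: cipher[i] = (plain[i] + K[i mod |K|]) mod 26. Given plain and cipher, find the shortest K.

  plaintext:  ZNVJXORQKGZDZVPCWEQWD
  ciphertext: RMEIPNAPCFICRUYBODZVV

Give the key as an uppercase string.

  i= 0: R-Z = 18 → S
  i= 1: M-N = 25 → Z
  i= 2: E-V =  9 → J
  i= 3: I-J = 25 → Z
  i= 4: P-X = 18 → S
  i= 5: N-O = 25 → Z
  i= 6: A-R =  9 → J
  i= 7: P-Q = 25 → Z
  i= 8: C-K = 18 → S
  i= 9: F-G = 25 → Z
  i=10: I-Z =  9 → J
  i=11: C-D = 25 → Z
  i=12: R-Z = 18 → S
  i=13: U-V = 25 → Z
  i=14: Y-P =  9 → J
  i=15: B-C = 25 → Z
  i=16: O-W = 18 → S
  i=17: D-E = 25 → Z
  i=18: Z-Q =  9 → J
  i=19: V-W = 25 → Z
  i=20: V-D = 18 → S
  shifts repeat with period 4: SZJZ

SZJZ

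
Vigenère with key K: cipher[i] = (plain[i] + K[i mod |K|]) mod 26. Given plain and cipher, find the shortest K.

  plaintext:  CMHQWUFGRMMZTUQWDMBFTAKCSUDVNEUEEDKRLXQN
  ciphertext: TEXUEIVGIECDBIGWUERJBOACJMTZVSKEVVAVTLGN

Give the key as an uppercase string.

RSQEIOQA

  i= 0: T-C = 17 → R
  i= 1: E-M = 18 → S
  i= 2: X-H = 16 → Q
  i= 3: U-Q =  4 → E
  i= 4: E-W =  8 → I
  i= 5: I-U = 14 → O
  i= 6: V-F = 16 → Q
  i= 7: G-G =  0 → A
  i= 8: I-R = 17 → R
  i= 9: E-M = 18 → S
  i=10: C-M = 16 → Q
  i=11: D-Z =  4 → E
  i=12: B-T =  8 → I
  i=13: I-U = 14 → O
  i=14: G-Q = 16 → Q
  i=15: W-W =  0 → A
  i=16: U-D = 17 → R
  i=17: E-M = 18 → S
  i=18: R-B = 16 → Q
  i=19: J-F =  4 → E
  i=20: B-T =  8 → I
  i=21: O-A = 14 → O
  i=22: A-K = 16 → Q
  i=23: C-C =  0 → A
  i=24: J-S = 17 → R
  i=25: M-U = 18 → S
  i=26: T-D = 16 → Q
  i=27: Z-V =  4 → E
  i=28: V-N =  8 → I
  i=29: S-E = 14 → O
  i=30: K-U = 16 → Q
  i=31: E-E =  0 → A
  i=32: V-E = 17 → R
  i=33: V-D = 18 → S
  i=34: A-K = 16 → Q
  i=35: V-R =  4 → E
  i=36: T-L =  8 → I
  i=37: L-X = 14 → O
  i=38: G-Q = 16 → Q
  i=39: N-N =  0 → A
  shifts repeat with period 8: RSQEIOQA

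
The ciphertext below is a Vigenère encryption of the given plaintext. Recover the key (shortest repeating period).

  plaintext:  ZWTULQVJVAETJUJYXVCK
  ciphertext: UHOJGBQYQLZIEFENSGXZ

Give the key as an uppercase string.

  i= 0: U-Z = 21 → V
  i= 1: H-W = 11 → L
  i= 2: O-T = 21 → V
  i= 3: J-U = 15 → P
  i= 4: G-L = 21 → V
  i= 5: B-Q = 11 → L
  i= 6: Q-V = 21 → V
  i= 7: Y-J = 15 → P
  i= 8: Q-V = 21 → V
  i= 9: L-A = 11 → L
  i=10: Z-E = 21 → V
  i=11: I-T = 15 → P
  i=12: E-J = 21 → V
  i=13: F-U = 11 → L
  i=14: E-J = 21 → V
  i=15: N-Y = 15 → P
  i=16: S-X = 21 → V
  i=17: G-V = 11 → L
  i=18: X-C = 21 → V
  i=19: Z-K = 15 → P
  shifts repeat with period 4: VLVP

VLVP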